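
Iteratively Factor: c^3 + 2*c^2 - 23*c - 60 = (c - 5)*(c^2 + 7*c + 12) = (c - 5)*(c + 3)*(c + 4)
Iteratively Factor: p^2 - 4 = (p + 2)*(p - 2)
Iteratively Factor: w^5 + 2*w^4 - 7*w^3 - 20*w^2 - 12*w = (w - 3)*(w^4 + 5*w^3 + 8*w^2 + 4*w) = (w - 3)*(w + 1)*(w^3 + 4*w^2 + 4*w) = w*(w - 3)*(w + 1)*(w^2 + 4*w + 4) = w*(w - 3)*(w + 1)*(w + 2)*(w + 2)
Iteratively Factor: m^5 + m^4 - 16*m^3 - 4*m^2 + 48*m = (m + 2)*(m^4 - m^3 - 14*m^2 + 24*m) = m*(m + 2)*(m^3 - m^2 - 14*m + 24) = m*(m - 3)*(m + 2)*(m^2 + 2*m - 8) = m*(m - 3)*(m - 2)*(m + 2)*(m + 4)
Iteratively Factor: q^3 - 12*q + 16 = (q - 2)*(q^2 + 2*q - 8) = (q - 2)^2*(q + 4)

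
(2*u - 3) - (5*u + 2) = -3*u - 5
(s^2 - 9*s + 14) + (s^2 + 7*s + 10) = 2*s^2 - 2*s + 24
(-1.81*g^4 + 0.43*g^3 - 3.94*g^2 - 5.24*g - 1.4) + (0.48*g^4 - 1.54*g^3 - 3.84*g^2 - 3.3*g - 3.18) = -1.33*g^4 - 1.11*g^3 - 7.78*g^2 - 8.54*g - 4.58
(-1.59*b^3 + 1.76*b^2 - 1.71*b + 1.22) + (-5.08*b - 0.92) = -1.59*b^3 + 1.76*b^2 - 6.79*b + 0.3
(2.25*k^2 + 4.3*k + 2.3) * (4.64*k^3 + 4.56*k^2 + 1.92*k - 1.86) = 10.44*k^5 + 30.212*k^4 + 34.6*k^3 + 14.559*k^2 - 3.582*k - 4.278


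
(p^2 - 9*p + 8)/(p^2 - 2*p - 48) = (p - 1)/(p + 6)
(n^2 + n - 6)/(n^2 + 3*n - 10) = (n + 3)/(n + 5)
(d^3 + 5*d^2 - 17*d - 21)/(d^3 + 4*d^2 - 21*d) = (d + 1)/d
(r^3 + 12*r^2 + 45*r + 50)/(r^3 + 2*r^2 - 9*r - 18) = (r^2 + 10*r + 25)/(r^2 - 9)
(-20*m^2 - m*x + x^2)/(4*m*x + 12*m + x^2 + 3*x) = (-5*m + x)/(x + 3)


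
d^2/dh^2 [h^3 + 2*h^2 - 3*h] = 6*h + 4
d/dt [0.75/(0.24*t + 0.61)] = -0.18/(0.24*t + 0.61)^2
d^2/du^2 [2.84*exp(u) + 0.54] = 2.84*exp(u)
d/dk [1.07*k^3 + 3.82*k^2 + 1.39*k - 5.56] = 3.21*k^2 + 7.64*k + 1.39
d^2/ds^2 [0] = 0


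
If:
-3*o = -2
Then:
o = 2/3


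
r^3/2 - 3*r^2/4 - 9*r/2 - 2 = (r/2 + 1)*(r - 4)*(r + 1/2)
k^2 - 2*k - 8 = (k - 4)*(k + 2)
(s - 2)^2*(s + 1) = s^3 - 3*s^2 + 4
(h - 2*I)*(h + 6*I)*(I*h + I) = I*h^3 - 4*h^2 + I*h^2 - 4*h + 12*I*h + 12*I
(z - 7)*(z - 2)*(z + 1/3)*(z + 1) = z^4 - 23*z^3/3 + 7*z^2/3 + 47*z/3 + 14/3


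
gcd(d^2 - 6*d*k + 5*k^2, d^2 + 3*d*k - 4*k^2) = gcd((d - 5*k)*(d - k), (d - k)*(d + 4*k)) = d - k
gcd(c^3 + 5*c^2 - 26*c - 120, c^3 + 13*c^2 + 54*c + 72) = c^2 + 10*c + 24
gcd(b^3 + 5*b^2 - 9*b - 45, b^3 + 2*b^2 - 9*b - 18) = b^2 - 9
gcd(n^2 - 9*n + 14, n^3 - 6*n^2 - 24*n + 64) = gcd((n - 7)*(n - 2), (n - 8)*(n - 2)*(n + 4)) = n - 2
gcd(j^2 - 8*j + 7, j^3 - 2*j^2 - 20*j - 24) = 1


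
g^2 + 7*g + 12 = (g + 3)*(g + 4)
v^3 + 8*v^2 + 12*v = v*(v + 2)*(v + 6)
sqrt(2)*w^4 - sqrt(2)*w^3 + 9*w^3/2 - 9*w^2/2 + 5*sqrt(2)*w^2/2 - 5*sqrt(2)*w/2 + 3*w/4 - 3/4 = (w - 1)*(w + sqrt(2)/2)*(w + 3*sqrt(2)/2)*(sqrt(2)*w + 1/2)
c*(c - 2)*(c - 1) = c^3 - 3*c^2 + 2*c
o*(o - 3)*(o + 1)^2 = o^4 - o^3 - 5*o^2 - 3*o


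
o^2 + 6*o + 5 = (o + 1)*(o + 5)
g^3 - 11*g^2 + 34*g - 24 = (g - 6)*(g - 4)*(g - 1)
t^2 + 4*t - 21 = (t - 3)*(t + 7)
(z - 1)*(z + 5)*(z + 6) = z^3 + 10*z^2 + 19*z - 30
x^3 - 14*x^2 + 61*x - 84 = (x - 7)*(x - 4)*(x - 3)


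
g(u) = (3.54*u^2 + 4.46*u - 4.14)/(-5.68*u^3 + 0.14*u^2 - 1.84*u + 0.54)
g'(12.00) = 0.01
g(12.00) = -0.06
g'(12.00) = 0.01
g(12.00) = -0.06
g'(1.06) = -0.02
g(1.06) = -0.57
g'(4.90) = 0.03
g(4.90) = -0.15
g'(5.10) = 0.03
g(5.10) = -0.15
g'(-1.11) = -1.31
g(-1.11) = -0.45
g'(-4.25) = 0.01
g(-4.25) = 0.09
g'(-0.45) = -7.36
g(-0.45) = -2.84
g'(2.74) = 0.11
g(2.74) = -0.29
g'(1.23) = 0.16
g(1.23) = -0.55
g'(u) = (7.08*u + 4.46)/(-5.68*u^3 + 0.14*u^2 - 1.84*u + 0.54) + (3.54*u^2 + 4.46*u - 4.14)*(17.04*u^2 - 0.28*u + 1.84)/(-5.68*u^3 + 0.14*u^2 - 1.84*u + 0.54)^2 = (20.1072*u^4 + 50.6656*u^3 - 77.6836*u^2 + 4.9824*u - 5.2092)/(32.2624*u^6 - 1.5904*u^5 + 20.922*u^4 - 6.6496*u^3 + 3.5368*u^2 - 1.9872*u + 0.2916)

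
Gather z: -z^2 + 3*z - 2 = -z^2 + 3*z - 2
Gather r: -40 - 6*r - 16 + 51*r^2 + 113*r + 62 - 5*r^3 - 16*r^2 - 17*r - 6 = -5*r^3 + 35*r^2 + 90*r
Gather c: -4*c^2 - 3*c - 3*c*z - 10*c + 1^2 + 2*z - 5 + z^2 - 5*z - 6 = -4*c^2 + c*(-3*z - 13) + z^2 - 3*z - 10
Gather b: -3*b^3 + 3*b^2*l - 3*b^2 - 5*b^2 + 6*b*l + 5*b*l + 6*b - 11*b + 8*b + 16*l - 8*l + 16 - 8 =-3*b^3 + b^2*(3*l - 8) + b*(11*l + 3) + 8*l + 8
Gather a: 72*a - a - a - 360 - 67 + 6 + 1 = 70*a - 420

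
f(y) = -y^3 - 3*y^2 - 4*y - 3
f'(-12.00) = -364.00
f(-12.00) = 1341.00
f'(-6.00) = -76.00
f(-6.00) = 129.00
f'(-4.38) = -35.27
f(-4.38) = 40.99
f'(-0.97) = -1.00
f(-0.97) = -1.03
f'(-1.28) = -1.24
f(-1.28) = -0.70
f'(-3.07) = -13.85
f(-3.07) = 9.94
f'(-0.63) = -1.41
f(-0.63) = -1.42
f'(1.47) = -19.30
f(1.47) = -18.54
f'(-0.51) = -1.72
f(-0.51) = -1.61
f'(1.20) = -15.52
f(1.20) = -13.85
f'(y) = -3*y^2 - 6*y - 4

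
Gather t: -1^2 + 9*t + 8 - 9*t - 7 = 0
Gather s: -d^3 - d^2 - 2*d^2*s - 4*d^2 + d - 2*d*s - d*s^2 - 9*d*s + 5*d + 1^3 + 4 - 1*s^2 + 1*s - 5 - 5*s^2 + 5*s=-d^3 - 5*d^2 + 6*d + s^2*(-d - 6) + s*(-2*d^2 - 11*d + 6)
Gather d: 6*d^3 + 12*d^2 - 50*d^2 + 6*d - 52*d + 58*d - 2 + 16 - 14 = 6*d^3 - 38*d^2 + 12*d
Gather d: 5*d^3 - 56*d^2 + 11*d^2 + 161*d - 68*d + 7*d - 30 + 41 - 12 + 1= 5*d^3 - 45*d^2 + 100*d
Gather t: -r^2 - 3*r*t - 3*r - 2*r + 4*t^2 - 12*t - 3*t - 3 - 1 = -r^2 - 5*r + 4*t^2 + t*(-3*r - 15) - 4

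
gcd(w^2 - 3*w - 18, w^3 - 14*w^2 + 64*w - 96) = w - 6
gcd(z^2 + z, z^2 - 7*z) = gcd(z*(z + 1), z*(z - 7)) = z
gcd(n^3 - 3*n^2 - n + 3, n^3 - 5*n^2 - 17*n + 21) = n - 1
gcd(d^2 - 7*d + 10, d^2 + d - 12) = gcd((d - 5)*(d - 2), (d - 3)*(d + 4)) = 1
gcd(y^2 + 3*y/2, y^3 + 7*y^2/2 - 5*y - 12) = y + 3/2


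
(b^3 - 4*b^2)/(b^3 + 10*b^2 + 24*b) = b*(b - 4)/(b^2 + 10*b + 24)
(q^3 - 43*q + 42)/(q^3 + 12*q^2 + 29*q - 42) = (q - 6)/(q + 6)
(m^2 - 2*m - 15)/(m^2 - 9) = (m - 5)/(m - 3)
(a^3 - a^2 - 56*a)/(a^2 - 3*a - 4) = a*(-a^2 + a + 56)/(-a^2 + 3*a + 4)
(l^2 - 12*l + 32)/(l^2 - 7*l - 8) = (l - 4)/(l + 1)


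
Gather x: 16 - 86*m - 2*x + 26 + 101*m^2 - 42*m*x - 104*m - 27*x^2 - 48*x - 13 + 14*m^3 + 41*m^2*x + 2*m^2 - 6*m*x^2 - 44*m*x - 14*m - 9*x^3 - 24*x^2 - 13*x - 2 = 14*m^3 + 103*m^2 - 204*m - 9*x^3 + x^2*(-6*m - 51) + x*(41*m^2 - 86*m - 63) + 27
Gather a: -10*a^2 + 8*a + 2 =-10*a^2 + 8*a + 2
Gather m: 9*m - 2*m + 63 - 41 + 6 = 7*m + 28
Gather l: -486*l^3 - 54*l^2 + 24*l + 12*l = -486*l^3 - 54*l^2 + 36*l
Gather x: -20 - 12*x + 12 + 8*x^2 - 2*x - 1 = 8*x^2 - 14*x - 9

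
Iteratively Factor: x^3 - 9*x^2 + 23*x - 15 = (x - 5)*(x^2 - 4*x + 3) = (x - 5)*(x - 3)*(x - 1)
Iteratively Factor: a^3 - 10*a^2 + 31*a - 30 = (a - 2)*(a^2 - 8*a + 15) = (a - 5)*(a - 2)*(a - 3)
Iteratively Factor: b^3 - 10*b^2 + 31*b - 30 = (b - 3)*(b^2 - 7*b + 10) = (b - 3)*(b - 2)*(b - 5)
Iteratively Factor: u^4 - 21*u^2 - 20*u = (u)*(u^3 - 21*u - 20) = u*(u - 5)*(u^2 + 5*u + 4) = u*(u - 5)*(u + 4)*(u + 1)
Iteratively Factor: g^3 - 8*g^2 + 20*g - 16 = (g - 2)*(g^2 - 6*g + 8) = (g - 4)*(g - 2)*(g - 2)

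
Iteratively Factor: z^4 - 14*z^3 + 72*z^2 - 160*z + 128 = (z - 2)*(z^3 - 12*z^2 + 48*z - 64) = (z - 4)*(z - 2)*(z^2 - 8*z + 16) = (z - 4)^2*(z - 2)*(z - 4)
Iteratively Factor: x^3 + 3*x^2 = (x)*(x^2 + 3*x) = x*(x + 3)*(x)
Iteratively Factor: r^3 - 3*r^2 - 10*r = (r + 2)*(r^2 - 5*r) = r*(r + 2)*(r - 5)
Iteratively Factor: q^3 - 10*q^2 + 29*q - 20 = (q - 1)*(q^2 - 9*q + 20) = (q - 5)*(q - 1)*(q - 4)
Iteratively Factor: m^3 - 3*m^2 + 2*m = (m - 2)*(m^2 - m) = (m - 2)*(m - 1)*(m)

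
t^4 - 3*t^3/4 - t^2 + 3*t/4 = t*(t - 1)*(t - 3/4)*(t + 1)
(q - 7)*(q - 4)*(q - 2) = q^3 - 13*q^2 + 50*q - 56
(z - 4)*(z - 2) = z^2 - 6*z + 8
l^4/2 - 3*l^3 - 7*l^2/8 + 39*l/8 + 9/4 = (l/2 + 1/2)*(l - 6)*(l - 3/2)*(l + 1/2)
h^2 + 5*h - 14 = (h - 2)*(h + 7)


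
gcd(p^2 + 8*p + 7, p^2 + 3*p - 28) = p + 7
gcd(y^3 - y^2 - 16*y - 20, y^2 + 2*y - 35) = y - 5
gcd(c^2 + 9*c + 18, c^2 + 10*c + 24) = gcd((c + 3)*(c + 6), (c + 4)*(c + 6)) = c + 6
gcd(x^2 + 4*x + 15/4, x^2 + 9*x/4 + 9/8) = x + 3/2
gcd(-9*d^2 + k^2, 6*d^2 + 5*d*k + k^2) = 3*d + k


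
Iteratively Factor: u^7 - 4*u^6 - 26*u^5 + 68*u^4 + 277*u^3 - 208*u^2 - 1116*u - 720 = (u + 2)*(u^6 - 6*u^5 - 14*u^4 + 96*u^3 + 85*u^2 - 378*u - 360) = (u + 2)*(u + 3)*(u^5 - 9*u^4 + 13*u^3 + 57*u^2 - 86*u - 120) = (u - 4)*(u + 2)*(u + 3)*(u^4 - 5*u^3 - 7*u^2 + 29*u + 30) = (u - 4)*(u - 3)*(u + 2)*(u + 3)*(u^3 - 2*u^2 - 13*u - 10) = (u - 5)*(u - 4)*(u - 3)*(u + 2)*(u + 3)*(u^2 + 3*u + 2) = (u - 5)*(u - 4)*(u - 3)*(u + 1)*(u + 2)*(u + 3)*(u + 2)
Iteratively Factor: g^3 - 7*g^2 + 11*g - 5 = (g - 1)*(g^2 - 6*g + 5) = (g - 1)^2*(g - 5)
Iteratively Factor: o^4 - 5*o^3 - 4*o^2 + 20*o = (o + 2)*(o^3 - 7*o^2 + 10*o) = (o - 5)*(o + 2)*(o^2 - 2*o) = o*(o - 5)*(o + 2)*(o - 2)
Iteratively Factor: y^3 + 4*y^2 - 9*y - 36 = (y + 4)*(y^2 - 9) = (y - 3)*(y + 4)*(y + 3)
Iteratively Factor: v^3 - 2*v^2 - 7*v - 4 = (v - 4)*(v^2 + 2*v + 1) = (v - 4)*(v + 1)*(v + 1)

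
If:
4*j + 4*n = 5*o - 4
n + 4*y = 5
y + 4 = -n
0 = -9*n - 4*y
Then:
No Solution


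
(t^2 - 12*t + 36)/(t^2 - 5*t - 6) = (t - 6)/(t + 1)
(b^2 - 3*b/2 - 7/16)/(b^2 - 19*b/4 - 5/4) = (b - 7/4)/(b - 5)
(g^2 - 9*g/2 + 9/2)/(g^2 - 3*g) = (g - 3/2)/g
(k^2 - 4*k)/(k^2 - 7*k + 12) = k/(k - 3)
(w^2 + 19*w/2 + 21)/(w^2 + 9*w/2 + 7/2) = (w + 6)/(w + 1)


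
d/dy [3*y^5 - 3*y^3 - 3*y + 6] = 15*y^4 - 9*y^2 - 3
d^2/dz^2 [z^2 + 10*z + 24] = 2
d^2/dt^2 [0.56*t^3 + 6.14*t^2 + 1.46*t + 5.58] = 3.36*t + 12.28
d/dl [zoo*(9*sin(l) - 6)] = zoo*cos(l)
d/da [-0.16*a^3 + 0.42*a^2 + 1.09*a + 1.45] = -0.48*a^2 + 0.84*a + 1.09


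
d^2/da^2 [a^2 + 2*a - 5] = 2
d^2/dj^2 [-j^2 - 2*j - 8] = -2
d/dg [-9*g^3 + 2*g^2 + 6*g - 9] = -27*g^2 + 4*g + 6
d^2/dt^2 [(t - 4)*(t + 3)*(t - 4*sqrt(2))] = 6*t - 8*sqrt(2) - 2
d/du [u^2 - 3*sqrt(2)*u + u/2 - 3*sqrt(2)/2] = 2*u - 3*sqrt(2) + 1/2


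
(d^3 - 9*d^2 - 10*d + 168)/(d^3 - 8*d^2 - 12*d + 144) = (d - 7)/(d - 6)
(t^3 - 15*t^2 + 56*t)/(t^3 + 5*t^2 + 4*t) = (t^2 - 15*t + 56)/(t^2 + 5*t + 4)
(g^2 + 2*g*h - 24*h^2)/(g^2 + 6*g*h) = (g - 4*h)/g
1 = 1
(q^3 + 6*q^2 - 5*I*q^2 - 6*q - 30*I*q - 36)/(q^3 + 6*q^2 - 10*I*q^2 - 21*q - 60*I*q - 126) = (q - 2*I)/(q - 7*I)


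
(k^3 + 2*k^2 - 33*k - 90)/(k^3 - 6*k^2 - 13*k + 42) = (k^2 - k - 30)/(k^2 - 9*k + 14)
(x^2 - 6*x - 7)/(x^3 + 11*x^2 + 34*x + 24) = (x - 7)/(x^2 + 10*x + 24)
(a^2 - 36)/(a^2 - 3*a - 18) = (a + 6)/(a + 3)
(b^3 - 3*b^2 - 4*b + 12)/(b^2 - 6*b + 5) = (b^3 - 3*b^2 - 4*b + 12)/(b^2 - 6*b + 5)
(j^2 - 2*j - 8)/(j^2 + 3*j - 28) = (j + 2)/(j + 7)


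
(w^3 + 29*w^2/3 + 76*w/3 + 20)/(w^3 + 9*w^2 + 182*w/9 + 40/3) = 3*(w + 2)/(3*w + 4)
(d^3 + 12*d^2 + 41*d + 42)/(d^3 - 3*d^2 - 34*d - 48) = (d + 7)/(d - 8)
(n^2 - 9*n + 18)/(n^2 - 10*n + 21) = (n - 6)/(n - 7)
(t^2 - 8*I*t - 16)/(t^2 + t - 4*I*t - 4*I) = (t - 4*I)/(t + 1)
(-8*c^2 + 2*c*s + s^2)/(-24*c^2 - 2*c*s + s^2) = (-2*c + s)/(-6*c + s)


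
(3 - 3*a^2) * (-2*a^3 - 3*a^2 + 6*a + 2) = 6*a^5 + 9*a^4 - 24*a^3 - 15*a^2 + 18*a + 6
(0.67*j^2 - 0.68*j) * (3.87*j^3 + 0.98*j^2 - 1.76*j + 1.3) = 2.5929*j^5 - 1.975*j^4 - 1.8456*j^3 + 2.0678*j^2 - 0.884*j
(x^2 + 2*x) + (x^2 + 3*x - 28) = 2*x^2 + 5*x - 28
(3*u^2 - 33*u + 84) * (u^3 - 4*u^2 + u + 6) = 3*u^5 - 45*u^4 + 219*u^3 - 351*u^2 - 114*u + 504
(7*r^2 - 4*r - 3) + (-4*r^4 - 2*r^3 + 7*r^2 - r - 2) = -4*r^4 - 2*r^3 + 14*r^2 - 5*r - 5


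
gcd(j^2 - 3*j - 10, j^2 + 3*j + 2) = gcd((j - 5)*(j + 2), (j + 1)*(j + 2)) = j + 2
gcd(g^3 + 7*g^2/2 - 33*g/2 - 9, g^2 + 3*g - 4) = 1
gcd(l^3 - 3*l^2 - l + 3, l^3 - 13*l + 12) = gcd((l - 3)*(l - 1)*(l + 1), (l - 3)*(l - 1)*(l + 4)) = l^2 - 4*l + 3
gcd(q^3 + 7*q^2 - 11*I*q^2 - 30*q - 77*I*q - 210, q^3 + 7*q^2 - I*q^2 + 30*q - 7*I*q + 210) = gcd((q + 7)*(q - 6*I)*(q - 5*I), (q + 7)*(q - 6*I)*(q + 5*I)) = q^2 + q*(7 - 6*I) - 42*I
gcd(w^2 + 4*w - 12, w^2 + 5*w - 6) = w + 6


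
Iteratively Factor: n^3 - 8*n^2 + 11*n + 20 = (n - 4)*(n^2 - 4*n - 5) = (n - 5)*(n - 4)*(n + 1)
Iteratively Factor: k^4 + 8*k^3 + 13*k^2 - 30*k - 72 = (k + 4)*(k^3 + 4*k^2 - 3*k - 18) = (k + 3)*(k + 4)*(k^2 + k - 6) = (k - 2)*(k + 3)*(k + 4)*(k + 3)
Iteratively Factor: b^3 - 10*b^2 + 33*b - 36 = (b - 4)*(b^2 - 6*b + 9) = (b - 4)*(b - 3)*(b - 3)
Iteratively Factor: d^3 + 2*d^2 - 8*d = (d + 4)*(d^2 - 2*d) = d*(d + 4)*(d - 2)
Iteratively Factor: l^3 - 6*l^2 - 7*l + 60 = (l - 5)*(l^2 - l - 12) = (l - 5)*(l + 3)*(l - 4)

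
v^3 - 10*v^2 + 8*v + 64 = (v - 8)*(v - 4)*(v + 2)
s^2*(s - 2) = s^3 - 2*s^2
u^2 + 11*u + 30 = (u + 5)*(u + 6)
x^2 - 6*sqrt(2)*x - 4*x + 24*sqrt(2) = (x - 4)*(x - 6*sqrt(2))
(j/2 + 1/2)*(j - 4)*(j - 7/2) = j^3/2 - 13*j^2/4 + 13*j/4 + 7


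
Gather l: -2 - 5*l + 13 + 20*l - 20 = 15*l - 9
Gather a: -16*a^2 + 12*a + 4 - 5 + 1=-16*a^2 + 12*a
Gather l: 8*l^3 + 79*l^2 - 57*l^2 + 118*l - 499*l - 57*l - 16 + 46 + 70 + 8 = 8*l^3 + 22*l^2 - 438*l + 108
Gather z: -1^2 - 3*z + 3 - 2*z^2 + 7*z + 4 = -2*z^2 + 4*z + 6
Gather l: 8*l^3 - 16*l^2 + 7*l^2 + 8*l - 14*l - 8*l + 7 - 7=8*l^3 - 9*l^2 - 14*l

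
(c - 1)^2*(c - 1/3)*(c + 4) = c^4 + 5*c^3/3 - 23*c^2/3 + 19*c/3 - 4/3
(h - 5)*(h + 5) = h^2 - 25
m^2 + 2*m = m*(m + 2)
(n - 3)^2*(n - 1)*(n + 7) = n^4 - 34*n^2 + 96*n - 63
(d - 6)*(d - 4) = d^2 - 10*d + 24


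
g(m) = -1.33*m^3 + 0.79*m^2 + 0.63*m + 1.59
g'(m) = -3.99*m^2 + 1.58*m + 0.63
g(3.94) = -65.01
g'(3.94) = -55.08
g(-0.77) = 2.18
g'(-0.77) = -2.95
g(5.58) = -201.37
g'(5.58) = -114.79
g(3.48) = -42.70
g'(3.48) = -42.19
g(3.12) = -29.15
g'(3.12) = -33.28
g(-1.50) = 6.91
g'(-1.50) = -10.72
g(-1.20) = 4.27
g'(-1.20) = -7.01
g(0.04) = 1.62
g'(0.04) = 0.69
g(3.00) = -25.32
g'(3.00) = -30.54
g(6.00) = -253.47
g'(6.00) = -133.53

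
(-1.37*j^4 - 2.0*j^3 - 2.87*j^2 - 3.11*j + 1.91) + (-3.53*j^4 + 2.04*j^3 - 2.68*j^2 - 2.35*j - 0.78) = -4.9*j^4 + 0.04*j^3 - 5.55*j^2 - 5.46*j + 1.13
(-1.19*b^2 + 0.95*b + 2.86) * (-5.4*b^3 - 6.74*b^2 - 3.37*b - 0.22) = 6.426*b^5 + 2.8906*b^4 - 17.8367*b^3 - 22.2161*b^2 - 9.8472*b - 0.6292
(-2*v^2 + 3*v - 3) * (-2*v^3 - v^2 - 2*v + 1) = 4*v^5 - 4*v^4 + 7*v^3 - 5*v^2 + 9*v - 3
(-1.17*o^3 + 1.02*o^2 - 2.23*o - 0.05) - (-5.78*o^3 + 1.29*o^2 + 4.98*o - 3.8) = 4.61*o^3 - 0.27*o^2 - 7.21*o + 3.75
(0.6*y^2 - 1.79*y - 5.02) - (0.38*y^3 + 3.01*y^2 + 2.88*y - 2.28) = -0.38*y^3 - 2.41*y^2 - 4.67*y - 2.74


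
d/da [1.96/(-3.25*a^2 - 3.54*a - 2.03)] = (12.74*a + 6.9384)/(3.25*a^2 + 3.54*a + 2.03)^2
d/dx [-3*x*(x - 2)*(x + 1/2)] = -9*x^2 + 9*x + 3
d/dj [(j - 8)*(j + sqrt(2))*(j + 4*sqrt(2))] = 3*j^2 - 16*j + 10*sqrt(2)*j - 40*sqrt(2) + 8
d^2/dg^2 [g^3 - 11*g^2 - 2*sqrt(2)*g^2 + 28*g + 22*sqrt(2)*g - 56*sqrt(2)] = 6*g - 22 - 4*sqrt(2)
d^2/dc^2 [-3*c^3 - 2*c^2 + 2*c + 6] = -18*c - 4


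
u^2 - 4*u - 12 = (u - 6)*(u + 2)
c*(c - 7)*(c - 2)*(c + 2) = c^4 - 7*c^3 - 4*c^2 + 28*c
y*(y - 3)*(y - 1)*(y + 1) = y^4 - 3*y^3 - y^2 + 3*y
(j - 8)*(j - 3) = j^2 - 11*j + 24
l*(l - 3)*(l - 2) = l^3 - 5*l^2 + 6*l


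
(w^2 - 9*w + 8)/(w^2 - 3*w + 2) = (w - 8)/(w - 2)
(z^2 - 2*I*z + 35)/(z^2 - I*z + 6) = (z^2 - 2*I*z + 35)/(z^2 - I*z + 6)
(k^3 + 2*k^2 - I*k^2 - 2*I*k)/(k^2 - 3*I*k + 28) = k*(k^2 + k*(2 - I) - 2*I)/(k^2 - 3*I*k + 28)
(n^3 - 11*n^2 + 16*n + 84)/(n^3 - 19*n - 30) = (n^2 - 13*n + 42)/(n^2 - 2*n - 15)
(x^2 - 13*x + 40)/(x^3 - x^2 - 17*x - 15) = (x - 8)/(x^2 + 4*x + 3)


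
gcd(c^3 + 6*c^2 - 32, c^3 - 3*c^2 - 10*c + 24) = c - 2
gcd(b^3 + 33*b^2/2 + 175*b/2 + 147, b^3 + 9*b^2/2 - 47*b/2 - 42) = b + 7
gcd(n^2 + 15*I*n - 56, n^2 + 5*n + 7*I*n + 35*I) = n + 7*I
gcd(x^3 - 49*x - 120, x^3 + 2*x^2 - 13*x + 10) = x + 5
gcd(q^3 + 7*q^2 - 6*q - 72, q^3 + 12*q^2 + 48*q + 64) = q + 4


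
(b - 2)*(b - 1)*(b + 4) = b^3 + b^2 - 10*b + 8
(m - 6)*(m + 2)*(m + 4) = m^3 - 28*m - 48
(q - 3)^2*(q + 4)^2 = q^4 + 2*q^3 - 23*q^2 - 24*q + 144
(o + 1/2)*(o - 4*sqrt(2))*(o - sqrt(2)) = o^3 - 5*sqrt(2)*o^2 + o^2/2 - 5*sqrt(2)*o/2 + 8*o + 4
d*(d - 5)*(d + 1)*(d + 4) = d^4 - 21*d^2 - 20*d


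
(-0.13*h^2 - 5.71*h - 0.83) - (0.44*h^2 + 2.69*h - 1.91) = -0.57*h^2 - 8.4*h + 1.08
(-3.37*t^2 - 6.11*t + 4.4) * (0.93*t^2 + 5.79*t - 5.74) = -3.1341*t^4 - 25.1946*t^3 - 11.9411*t^2 + 60.5474*t - 25.256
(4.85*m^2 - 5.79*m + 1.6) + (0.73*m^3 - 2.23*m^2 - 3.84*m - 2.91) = 0.73*m^3 + 2.62*m^2 - 9.63*m - 1.31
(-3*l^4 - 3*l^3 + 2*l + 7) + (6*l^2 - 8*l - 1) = -3*l^4 - 3*l^3 + 6*l^2 - 6*l + 6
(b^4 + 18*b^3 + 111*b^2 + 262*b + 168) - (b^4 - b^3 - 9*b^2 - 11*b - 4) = 19*b^3 + 120*b^2 + 273*b + 172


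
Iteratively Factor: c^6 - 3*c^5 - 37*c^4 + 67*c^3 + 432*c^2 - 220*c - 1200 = (c + 4)*(c^5 - 7*c^4 - 9*c^3 + 103*c^2 + 20*c - 300) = (c - 2)*(c + 4)*(c^4 - 5*c^3 - 19*c^2 + 65*c + 150) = (c - 5)*(c - 2)*(c + 4)*(c^3 - 19*c - 30) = (c - 5)^2*(c - 2)*(c + 4)*(c^2 + 5*c + 6) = (c - 5)^2*(c - 2)*(c + 3)*(c + 4)*(c + 2)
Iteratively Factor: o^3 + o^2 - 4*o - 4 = (o - 2)*(o^2 + 3*o + 2) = (o - 2)*(o + 2)*(o + 1)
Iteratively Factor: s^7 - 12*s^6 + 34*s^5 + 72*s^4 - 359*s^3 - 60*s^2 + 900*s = (s - 3)*(s^6 - 9*s^5 + 7*s^4 + 93*s^3 - 80*s^2 - 300*s) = (s - 5)*(s - 3)*(s^5 - 4*s^4 - 13*s^3 + 28*s^2 + 60*s) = (s - 5)*(s - 3)^2*(s^4 - s^3 - 16*s^2 - 20*s) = (s - 5)*(s - 3)^2*(s + 2)*(s^3 - 3*s^2 - 10*s) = (s - 5)*(s - 3)^2*(s + 2)^2*(s^2 - 5*s) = s*(s - 5)*(s - 3)^2*(s + 2)^2*(s - 5)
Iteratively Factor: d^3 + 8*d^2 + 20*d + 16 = (d + 2)*(d^2 + 6*d + 8) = (d + 2)^2*(d + 4)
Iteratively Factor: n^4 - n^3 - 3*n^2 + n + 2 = (n + 1)*(n^3 - 2*n^2 - n + 2) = (n - 1)*(n + 1)*(n^2 - n - 2) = (n - 2)*(n - 1)*(n + 1)*(n + 1)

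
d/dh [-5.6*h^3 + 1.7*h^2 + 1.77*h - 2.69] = -16.8*h^2 + 3.4*h + 1.77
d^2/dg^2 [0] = 0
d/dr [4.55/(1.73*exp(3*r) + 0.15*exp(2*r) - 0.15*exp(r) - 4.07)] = (-23.6145*exp(2*r) - 1.365*exp(r) + 0.6825)*exp(r)/(1.73*exp(3*r) + 0.15*exp(2*r) - 0.15*exp(r) - 4.07)^2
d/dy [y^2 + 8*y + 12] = 2*y + 8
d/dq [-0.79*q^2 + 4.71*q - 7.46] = 4.71 - 1.58*q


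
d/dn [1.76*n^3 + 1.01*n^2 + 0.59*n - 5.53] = 5.28*n^2 + 2.02*n + 0.59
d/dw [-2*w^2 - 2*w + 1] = -4*w - 2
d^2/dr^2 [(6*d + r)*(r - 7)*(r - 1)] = 12*d + 6*r - 16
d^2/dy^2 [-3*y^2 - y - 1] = -6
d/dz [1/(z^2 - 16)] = -2*z/(z^2 - 16)^2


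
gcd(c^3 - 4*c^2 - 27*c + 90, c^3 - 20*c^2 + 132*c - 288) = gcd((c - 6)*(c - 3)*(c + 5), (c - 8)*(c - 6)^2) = c - 6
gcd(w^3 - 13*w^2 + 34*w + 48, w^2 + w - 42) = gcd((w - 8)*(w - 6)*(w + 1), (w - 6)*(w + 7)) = w - 6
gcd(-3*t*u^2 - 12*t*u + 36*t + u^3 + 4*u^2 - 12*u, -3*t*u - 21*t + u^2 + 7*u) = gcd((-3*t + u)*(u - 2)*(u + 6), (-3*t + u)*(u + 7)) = 3*t - u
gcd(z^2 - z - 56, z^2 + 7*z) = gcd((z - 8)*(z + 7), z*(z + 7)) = z + 7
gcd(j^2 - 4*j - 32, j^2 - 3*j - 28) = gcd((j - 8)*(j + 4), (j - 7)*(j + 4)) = j + 4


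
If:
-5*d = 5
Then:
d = -1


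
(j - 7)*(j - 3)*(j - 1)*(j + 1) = j^4 - 10*j^3 + 20*j^2 + 10*j - 21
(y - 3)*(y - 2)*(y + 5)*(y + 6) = y^4 + 6*y^3 - 19*y^2 - 84*y + 180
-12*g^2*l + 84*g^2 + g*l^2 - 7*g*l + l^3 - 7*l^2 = (-3*g + l)*(4*g + l)*(l - 7)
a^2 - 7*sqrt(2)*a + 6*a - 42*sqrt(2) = (a + 6)*(a - 7*sqrt(2))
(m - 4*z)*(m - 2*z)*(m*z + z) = m^3*z - 6*m^2*z^2 + m^2*z + 8*m*z^3 - 6*m*z^2 + 8*z^3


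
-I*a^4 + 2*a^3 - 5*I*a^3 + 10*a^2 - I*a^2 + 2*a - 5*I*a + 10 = (a + 5)*(a - I)*(a + 2*I)*(-I*a + 1)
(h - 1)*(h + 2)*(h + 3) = h^3 + 4*h^2 + h - 6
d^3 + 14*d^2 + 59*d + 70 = (d + 2)*(d + 5)*(d + 7)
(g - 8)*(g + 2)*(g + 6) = g^3 - 52*g - 96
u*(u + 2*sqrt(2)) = u^2 + 2*sqrt(2)*u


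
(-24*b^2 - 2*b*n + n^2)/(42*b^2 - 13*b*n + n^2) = (-4*b - n)/(7*b - n)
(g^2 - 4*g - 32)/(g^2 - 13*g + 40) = (g + 4)/(g - 5)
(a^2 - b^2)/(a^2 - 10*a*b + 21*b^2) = (a^2 - b^2)/(a^2 - 10*a*b + 21*b^2)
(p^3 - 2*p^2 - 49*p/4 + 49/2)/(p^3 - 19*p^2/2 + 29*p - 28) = (p + 7/2)/(p - 4)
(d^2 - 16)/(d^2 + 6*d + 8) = (d - 4)/(d + 2)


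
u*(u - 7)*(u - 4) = u^3 - 11*u^2 + 28*u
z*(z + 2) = z^2 + 2*z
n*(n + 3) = n^2 + 3*n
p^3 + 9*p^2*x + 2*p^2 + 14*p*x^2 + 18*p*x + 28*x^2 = (p + 2)*(p + 2*x)*(p + 7*x)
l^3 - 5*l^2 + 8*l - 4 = (l - 2)^2*(l - 1)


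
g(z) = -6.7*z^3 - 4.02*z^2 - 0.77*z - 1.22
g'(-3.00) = -157.55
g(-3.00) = 145.81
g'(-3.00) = -157.55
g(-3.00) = 145.81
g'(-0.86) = -8.72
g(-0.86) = 0.73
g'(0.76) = -18.49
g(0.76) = -7.07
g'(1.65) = -68.76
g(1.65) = -43.53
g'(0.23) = -3.68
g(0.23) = -1.69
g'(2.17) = -112.87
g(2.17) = -90.28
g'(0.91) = -24.73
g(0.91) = -10.30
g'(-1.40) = -28.91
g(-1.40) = 10.36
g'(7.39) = -1157.89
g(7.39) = -2930.46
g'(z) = -20.1*z^2 - 8.04*z - 0.77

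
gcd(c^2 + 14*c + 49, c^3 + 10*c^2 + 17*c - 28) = c + 7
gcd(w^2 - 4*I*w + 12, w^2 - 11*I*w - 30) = w - 6*I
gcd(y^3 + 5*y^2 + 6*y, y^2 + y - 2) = y + 2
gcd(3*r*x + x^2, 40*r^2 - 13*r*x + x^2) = 1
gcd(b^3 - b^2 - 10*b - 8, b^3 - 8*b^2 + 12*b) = 1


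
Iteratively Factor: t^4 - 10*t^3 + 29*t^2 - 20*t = (t - 4)*(t^3 - 6*t^2 + 5*t) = (t - 4)*(t - 1)*(t^2 - 5*t) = t*(t - 4)*(t - 1)*(t - 5)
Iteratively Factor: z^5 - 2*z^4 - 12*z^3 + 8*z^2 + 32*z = (z + 2)*(z^4 - 4*z^3 - 4*z^2 + 16*z) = z*(z + 2)*(z^3 - 4*z^2 - 4*z + 16) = z*(z - 4)*(z + 2)*(z^2 - 4) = z*(z - 4)*(z + 2)^2*(z - 2)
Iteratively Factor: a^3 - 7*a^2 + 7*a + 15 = (a - 5)*(a^2 - 2*a - 3) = (a - 5)*(a - 3)*(a + 1)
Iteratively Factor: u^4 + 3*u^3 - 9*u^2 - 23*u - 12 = (u - 3)*(u^3 + 6*u^2 + 9*u + 4) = (u - 3)*(u + 1)*(u^2 + 5*u + 4) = (u - 3)*(u + 1)*(u + 4)*(u + 1)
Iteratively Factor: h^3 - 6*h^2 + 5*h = (h - 1)*(h^2 - 5*h) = (h - 5)*(h - 1)*(h)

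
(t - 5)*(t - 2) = t^2 - 7*t + 10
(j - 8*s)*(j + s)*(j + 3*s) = j^3 - 4*j^2*s - 29*j*s^2 - 24*s^3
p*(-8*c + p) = -8*c*p + p^2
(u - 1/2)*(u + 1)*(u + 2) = u^3 + 5*u^2/2 + u/2 - 1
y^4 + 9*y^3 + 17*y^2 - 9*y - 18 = (y - 1)*(y + 1)*(y + 3)*(y + 6)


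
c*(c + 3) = c^2 + 3*c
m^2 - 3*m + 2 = (m - 2)*(m - 1)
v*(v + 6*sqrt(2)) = v^2 + 6*sqrt(2)*v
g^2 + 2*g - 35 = (g - 5)*(g + 7)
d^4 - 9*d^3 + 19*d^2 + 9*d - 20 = (d - 5)*(d - 4)*(d - 1)*(d + 1)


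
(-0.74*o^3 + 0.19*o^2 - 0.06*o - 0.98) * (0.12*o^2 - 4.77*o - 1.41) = -0.0888*o^5 + 3.5526*o^4 + 0.1299*o^3 - 0.0993*o^2 + 4.7592*o + 1.3818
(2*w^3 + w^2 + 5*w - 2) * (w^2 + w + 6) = 2*w^5 + 3*w^4 + 18*w^3 + 9*w^2 + 28*w - 12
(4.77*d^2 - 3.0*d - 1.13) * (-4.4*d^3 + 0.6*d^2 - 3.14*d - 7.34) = -20.988*d^5 + 16.062*d^4 - 11.8058*d^3 - 26.2698*d^2 + 25.5682*d + 8.2942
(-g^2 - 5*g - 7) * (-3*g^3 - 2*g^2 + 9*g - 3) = 3*g^5 + 17*g^4 + 22*g^3 - 28*g^2 - 48*g + 21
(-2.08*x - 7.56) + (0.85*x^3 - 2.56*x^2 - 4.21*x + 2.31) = 0.85*x^3 - 2.56*x^2 - 6.29*x - 5.25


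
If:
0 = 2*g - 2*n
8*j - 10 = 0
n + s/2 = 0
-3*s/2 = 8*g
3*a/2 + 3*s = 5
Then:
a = 10/3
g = 0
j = 5/4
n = 0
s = 0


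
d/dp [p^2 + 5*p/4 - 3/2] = 2*p + 5/4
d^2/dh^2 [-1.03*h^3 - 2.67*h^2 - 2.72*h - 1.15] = -6.18*h - 5.34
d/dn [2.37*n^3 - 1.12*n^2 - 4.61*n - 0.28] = 7.11*n^2 - 2.24*n - 4.61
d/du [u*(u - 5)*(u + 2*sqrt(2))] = 3*u^2 - 10*u + 4*sqrt(2)*u - 10*sqrt(2)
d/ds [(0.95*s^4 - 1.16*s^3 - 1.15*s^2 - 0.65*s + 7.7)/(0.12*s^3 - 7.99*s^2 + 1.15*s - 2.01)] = (0.114*s^6 - 15.181*s^5 + 12.6839*s^4 - 10.15*s^3 - 2.2932*s^2 + 127.669*s - 7.5485)/(0.0144*s^6 - 1.9176*s^5 + 64.1161*s^4 - 18.8594*s^3 + 33.4423*s^2 - 4.623*s + 4.0401)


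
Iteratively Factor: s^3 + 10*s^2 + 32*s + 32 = (s + 2)*(s^2 + 8*s + 16) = (s + 2)*(s + 4)*(s + 4)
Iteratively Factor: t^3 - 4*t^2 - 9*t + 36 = (t - 3)*(t^2 - t - 12) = (t - 4)*(t - 3)*(t + 3)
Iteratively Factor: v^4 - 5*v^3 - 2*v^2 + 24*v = (v - 4)*(v^3 - v^2 - 6*v) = (v - 4)*(v - 3)*(v^2 + 2*v) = (v - 4)*(v - 3)*(v + 2)*(v)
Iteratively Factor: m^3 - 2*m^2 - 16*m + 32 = (m + 4)*(m^2 - 6*m + 8) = (m - 2)*(m + 4)*(m - 4)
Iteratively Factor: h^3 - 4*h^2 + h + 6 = (h - 3)*(h^2 - h - 2) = (h - 3)*(h - 2)*(h + 1)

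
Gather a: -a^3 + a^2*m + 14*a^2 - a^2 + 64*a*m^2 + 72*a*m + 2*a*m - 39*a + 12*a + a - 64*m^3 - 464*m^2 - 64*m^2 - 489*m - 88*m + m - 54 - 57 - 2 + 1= -a^3 + a^2*(m + 13) + a*(64*m^2 + 74*m - 26) - 64*m^3 - 528*m^2 - 576*m - 112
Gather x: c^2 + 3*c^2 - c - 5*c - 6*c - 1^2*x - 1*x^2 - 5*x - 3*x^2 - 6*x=4*c^2 - 12*c - 4*x^2 - 12*x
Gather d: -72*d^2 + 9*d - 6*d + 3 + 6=-72*d^2 + 3*d + 9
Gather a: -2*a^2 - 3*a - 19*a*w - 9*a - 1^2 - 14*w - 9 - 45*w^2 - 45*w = -2*a^2 + a*(-19*w - 12) - 45*w^2 - 59*w - 10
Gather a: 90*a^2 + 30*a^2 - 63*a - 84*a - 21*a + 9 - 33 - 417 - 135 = 120*a^2 - 168*a - 576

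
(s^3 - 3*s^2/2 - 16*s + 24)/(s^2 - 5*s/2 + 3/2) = (s^2 - 16)/(s - 1)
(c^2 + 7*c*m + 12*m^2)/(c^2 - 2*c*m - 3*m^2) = (c^2 + 7*c*m + 12*m^2)/(c^2 - 2*c*m - 3*m^2)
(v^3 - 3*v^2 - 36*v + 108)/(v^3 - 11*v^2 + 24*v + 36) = (v^2 + 3*v - 18)/(v^2 - 5*v - 6)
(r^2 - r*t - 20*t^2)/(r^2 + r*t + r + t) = (r^2 - r*t - 20*t^2)/(r^2 + r*t + r + t)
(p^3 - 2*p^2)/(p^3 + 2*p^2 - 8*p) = p/(p + 4)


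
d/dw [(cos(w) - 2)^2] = 2*(2 - cos(w))*sin(w)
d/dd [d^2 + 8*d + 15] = 2*d + 8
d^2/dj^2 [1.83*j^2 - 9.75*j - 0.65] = 3.66000000000000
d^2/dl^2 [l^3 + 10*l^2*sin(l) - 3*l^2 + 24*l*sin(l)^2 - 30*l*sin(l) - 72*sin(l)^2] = -10*l^2*sin(l) + 30*l*sin(l) + 40*l*cos(l) + 48*l*cos(2*l) + 6*l + 20*sin(l) + 48*sin(2*l) - 60*cos(l) - 144*cos(2*l) - 6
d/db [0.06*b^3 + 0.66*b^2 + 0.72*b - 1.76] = 0.18*b^2 + 1.32*b + 0.72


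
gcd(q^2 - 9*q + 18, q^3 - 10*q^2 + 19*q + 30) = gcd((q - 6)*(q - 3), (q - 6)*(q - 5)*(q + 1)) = q - 6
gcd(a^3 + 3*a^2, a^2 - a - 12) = a + 3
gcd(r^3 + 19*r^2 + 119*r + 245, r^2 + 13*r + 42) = r + 7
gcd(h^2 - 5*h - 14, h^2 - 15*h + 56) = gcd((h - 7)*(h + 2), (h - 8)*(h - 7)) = h - 7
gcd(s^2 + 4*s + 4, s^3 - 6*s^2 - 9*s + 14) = s + 2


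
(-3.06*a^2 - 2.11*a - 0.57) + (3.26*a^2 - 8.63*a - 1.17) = 0.2*a^2 - 10.74*a - 1.74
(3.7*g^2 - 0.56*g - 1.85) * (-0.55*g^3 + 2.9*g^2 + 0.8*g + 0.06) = -2.035*g^5 + 11.038*g^4 + 2.3535*g^3 - 5.591*g^2 - 1.5136*g - 0.111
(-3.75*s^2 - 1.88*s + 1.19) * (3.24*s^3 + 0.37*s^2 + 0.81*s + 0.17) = -12.15*s^5 - 7.4787*s^4 + 0.1225*s^3 - 1.72*s^2 + 0.6443*s + 0.2023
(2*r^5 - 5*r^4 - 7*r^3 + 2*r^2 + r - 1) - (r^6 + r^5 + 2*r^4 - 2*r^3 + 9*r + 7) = -r^6 + r^5 - 7*r^4 - 5*r^3 + 2*r^2 - 8*r - 8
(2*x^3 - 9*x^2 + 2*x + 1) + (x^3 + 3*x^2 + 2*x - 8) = 3*x^3 - 6*x^2 + 4*x - 7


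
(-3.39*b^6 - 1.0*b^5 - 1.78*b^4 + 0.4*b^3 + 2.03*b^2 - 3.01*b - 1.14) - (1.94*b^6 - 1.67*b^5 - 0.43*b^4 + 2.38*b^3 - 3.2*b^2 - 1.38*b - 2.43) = -5.33*b^6 + 0.67*b^5 - 1.35*b^4 - 1.98*b^3 + 5.23*b^2 - 1.63*b + 1.29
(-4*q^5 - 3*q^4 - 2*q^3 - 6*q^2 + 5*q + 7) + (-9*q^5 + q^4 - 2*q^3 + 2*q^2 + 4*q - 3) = -13*q^5 - 2*q^4 - 4*q^3 - 4*q^2 + 9*q + 4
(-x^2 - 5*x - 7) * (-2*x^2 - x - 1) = 2*x^4 + 11*x^3 + 20*x^2 + 12*x + 7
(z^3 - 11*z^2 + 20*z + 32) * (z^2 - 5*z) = z^5 - 16*z^4 + 75*z^3 - 68*z^2 - 160*z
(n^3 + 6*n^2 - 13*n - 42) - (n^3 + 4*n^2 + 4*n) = 2*n^2 - 17*n - 42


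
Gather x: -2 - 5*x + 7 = 5 - 5*x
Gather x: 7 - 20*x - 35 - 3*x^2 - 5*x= -3*x^2 - 25*x - 28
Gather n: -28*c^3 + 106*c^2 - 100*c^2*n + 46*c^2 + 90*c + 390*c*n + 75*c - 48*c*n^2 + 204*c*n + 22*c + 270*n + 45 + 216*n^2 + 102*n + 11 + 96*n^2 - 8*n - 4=-28*c^3 + 152*c^2 + 187*c + n^2*(312 - 48*c) + n*(-100*c^2 + 594*c + 364) + 52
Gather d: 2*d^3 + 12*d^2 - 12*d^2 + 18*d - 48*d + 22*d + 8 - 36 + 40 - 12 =2*d^3 - 8*d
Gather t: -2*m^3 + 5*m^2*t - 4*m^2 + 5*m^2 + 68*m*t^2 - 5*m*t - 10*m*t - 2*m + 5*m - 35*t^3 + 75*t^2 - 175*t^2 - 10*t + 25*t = -2*m^3 + m^2 + 3*m - 35*t^3 + t^2*(68*m - 100) + t*(5*m^2 - 15*m + 15)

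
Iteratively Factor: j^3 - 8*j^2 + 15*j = (j - 3)*(j^2 - 5*j) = j*(j - 3)*(j - 5)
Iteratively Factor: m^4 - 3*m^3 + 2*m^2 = (m)*(m^3 - 3*m^2 + 2*m) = m*(m - 2)*(m^2 - m) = m^2*(m - 2)*(m - 1)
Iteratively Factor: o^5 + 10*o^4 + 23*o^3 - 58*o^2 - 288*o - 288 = (o + 4)*(o^4 + 6*o^3 - o^2 - 54*o - 72) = (o + 4)^2*(o^3 + 2*o^2 - 9*o - 18) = (o - 3)*(o + 4)^2*(o^2 + 5*o + 6) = (o - 3)*(o + 3)*(o + 4)^2*(o + 2)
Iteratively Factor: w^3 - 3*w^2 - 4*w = (w)*(w^2 - 3*w - 4) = w*(w - 4)*(w + 1)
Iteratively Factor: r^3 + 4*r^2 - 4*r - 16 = (r + 4)*(r^2 - 4) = (r + 2)*(r + 4)*(r - 2)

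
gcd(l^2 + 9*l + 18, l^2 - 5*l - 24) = l + 3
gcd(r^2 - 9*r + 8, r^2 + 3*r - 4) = r - 1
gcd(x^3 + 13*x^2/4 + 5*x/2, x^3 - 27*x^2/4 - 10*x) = x^2 + 5*x/4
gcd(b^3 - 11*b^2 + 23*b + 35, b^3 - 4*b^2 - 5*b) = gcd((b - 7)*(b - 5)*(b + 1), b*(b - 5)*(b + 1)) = b^2 - 4*b - 5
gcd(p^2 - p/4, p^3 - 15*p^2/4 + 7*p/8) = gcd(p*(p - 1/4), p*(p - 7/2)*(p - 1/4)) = p^2 - p/4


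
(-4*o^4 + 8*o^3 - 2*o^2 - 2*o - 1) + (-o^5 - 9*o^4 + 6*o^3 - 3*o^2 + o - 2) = -o^5 - 13*o^4 + 14*o^3 - 5*o^2 - o - 3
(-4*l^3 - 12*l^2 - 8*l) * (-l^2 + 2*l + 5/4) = 4*l^5 + 4*l^4 - 21*l^3 - 31*l^2 - 10*l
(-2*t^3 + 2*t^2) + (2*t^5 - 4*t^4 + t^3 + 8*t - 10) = 2*t^5 - 4*t^4 - t^3 + 2*t^2 + 8*t - 10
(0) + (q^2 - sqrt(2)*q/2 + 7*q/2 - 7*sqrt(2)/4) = q^2 - sqrt(2)*q/2 + 7*q/2 - 7*sqrt(2)/4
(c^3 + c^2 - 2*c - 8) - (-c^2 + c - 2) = c^3 + 2*c^2 - 3*c - 6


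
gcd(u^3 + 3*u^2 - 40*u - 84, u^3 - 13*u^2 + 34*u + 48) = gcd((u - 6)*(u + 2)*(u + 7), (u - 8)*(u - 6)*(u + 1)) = u - 6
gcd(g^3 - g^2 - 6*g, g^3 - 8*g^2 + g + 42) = g^2 - g - 6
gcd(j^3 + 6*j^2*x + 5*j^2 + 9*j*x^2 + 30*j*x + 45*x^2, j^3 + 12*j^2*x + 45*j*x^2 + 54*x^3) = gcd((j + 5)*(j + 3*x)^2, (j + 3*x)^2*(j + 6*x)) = j^2 + 6*j*x + 9*x^2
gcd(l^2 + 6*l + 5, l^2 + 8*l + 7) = l + 1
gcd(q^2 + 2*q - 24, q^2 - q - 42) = q + 6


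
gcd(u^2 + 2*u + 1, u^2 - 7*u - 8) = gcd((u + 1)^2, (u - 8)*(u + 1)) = u + 1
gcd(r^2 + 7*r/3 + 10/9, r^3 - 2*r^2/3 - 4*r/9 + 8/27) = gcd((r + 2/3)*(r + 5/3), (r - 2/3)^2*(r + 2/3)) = r + 2/3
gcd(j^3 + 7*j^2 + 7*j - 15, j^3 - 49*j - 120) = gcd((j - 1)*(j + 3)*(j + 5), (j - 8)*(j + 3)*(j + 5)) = j^2 + 8*j + 15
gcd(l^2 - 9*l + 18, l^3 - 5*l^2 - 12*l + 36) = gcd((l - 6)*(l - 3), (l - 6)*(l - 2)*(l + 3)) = l - 6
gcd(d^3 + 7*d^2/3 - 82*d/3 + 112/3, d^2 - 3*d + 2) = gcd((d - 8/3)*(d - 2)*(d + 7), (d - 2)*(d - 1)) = d - 2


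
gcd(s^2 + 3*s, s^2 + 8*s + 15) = s + 3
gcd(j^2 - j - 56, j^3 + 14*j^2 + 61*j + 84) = j + 7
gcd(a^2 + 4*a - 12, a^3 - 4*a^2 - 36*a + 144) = a + 6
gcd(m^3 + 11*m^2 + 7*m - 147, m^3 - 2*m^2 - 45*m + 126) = m^2 + 4*m - 21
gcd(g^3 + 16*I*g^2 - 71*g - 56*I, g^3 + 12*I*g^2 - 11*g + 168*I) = g^2 + 15*I*g - 56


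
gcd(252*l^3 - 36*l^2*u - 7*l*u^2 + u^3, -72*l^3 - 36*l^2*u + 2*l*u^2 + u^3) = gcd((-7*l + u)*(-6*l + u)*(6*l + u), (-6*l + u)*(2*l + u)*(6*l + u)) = -36*l^2 + u^2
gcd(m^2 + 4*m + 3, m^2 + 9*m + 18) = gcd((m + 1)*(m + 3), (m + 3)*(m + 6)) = m + 3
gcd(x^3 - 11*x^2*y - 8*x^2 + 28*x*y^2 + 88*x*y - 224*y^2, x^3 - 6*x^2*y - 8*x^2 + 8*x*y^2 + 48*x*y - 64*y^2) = x^2 - 4*x*y - 8*x + 32*y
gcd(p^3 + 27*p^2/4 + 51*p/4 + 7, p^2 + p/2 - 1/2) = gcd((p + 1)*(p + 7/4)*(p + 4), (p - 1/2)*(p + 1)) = p + 1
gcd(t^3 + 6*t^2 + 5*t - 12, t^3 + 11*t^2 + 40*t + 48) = t^2 + 7*t + 12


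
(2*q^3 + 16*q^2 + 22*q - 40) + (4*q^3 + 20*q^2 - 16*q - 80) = 6*q^3 + 36*q^2 + 6*q - 120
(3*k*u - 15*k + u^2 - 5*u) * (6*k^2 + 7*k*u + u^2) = 18*k^3*u - 90*k^3 + 27*k^2*u^2 - 135*k^2*u + 10*k*u^3 - 50*k*u^2 + u^4 - 5*u^3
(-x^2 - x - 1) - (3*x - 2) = -x^2 - 4*x + 1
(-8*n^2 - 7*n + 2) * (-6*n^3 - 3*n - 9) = 48*n^5 + 42*n^4 + 12*n^3 + 93*n^2 + 57*n - 18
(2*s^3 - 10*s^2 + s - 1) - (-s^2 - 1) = 2*s^3 - 9*s^2 + s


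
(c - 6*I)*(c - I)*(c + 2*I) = c^3 - 5*I*c^2 + 8*c - 12*I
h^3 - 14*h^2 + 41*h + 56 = (h - 8)*(h - 7)*(h + 1)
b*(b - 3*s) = b^2 - 3*b*s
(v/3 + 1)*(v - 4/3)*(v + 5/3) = v^3/3 + 10*v^2/9 - 11*v/27 - 20/9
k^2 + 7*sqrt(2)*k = k*(k + 7*sqrt(2))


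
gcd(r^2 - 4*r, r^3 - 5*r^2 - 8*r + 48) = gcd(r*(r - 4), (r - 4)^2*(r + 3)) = r - 4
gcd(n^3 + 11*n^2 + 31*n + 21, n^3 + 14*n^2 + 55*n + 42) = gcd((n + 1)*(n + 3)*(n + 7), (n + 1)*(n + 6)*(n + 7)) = n^2 + 8*n + 7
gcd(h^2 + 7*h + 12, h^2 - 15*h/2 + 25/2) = 1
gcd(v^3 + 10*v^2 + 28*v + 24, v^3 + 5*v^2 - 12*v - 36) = v^2 + 8*v + 12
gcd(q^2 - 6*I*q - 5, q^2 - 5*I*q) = q - 5*I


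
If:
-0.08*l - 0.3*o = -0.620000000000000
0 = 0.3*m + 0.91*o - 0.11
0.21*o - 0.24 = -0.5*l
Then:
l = -0.44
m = -6.26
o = 2.18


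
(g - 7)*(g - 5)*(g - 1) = g^3 - 13*g^2 + 47*g - 35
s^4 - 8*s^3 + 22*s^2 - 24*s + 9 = (s - 3)^2*(s - 1)^2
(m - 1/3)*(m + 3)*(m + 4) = m^3 + 20*m^2/3 + 29*m/3 - 4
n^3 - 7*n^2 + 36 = (n - 6)*(n - 3)*(n + 2)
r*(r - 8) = r^2 - 8*r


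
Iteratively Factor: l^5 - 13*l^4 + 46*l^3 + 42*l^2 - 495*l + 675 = (l - 3)*(l^4 - 10*l^3 + 16*l^2 + 90*l - 225) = (l - 3)*(l + 3)*(l^3 - 13*l^2 + 55*l - 75) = (l - 3)^2*(l + 3)*(l^2 - 10*l + 25) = (l - 5)*(l - 3)^2*(l + 3)*(l - 5)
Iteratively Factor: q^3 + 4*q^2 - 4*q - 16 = (q + 4)*(q^2 - 4) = (q + 2)*(q + 4)*(q - 2)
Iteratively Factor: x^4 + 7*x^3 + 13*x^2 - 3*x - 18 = (x - 1)*(x^3 + 8*x^2 + 21*x + 18) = (x - 1)*(x + 2)*(x^2 + 6*x + 9) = (x - 1)*(x + 2)*(x + 3)*(x + 3)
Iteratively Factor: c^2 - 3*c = (c)*(c - 3)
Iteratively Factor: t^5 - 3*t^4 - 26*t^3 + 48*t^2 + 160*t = (t + 2)*(t^4 - 5*t^3 - 16*t^2 + 80*t) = (t - 4)*(t + 2)*(t^3 - t^2 - 20*t) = (t - 4)*(t + 2)*(t + 4)*(t^2 - 5*t) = (t - 5)*(t - 4)*(t + 2)*(t + 4)*(t)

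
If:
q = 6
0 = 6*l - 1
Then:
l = 1/6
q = 6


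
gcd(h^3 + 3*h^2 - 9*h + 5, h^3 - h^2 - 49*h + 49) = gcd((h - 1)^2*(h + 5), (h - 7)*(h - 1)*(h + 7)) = h - 1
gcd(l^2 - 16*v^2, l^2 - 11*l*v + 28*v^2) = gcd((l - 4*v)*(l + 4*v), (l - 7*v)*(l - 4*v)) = -l + 4*v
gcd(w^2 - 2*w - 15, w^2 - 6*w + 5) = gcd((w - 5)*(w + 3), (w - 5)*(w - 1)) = w - 5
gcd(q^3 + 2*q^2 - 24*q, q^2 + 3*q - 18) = q + 6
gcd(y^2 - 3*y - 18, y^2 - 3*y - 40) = 1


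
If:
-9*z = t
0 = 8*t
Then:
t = 0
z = 0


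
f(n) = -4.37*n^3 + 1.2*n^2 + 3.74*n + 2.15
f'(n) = -13.11*n^2 + 2.4*n + 3.74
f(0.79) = 3.70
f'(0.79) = -2.55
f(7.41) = -1682.26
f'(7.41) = -698.32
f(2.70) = -65.02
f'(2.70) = -85.35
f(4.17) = -278.26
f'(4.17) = -214.22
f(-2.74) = 90.81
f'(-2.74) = -101.26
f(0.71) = 3.85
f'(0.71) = -1.16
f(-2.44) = 63.65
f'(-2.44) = -80.17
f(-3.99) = 283.92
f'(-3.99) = -214.55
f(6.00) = -876.13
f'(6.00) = -453.82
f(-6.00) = 966.83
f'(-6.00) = -482.62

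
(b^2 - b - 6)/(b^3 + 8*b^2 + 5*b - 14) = (b - 3)/(b^2 + 6*b - 7)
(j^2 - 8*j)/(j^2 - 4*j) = (j - 8)/(j - 4)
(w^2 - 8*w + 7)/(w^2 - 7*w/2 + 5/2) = 2*(w - 7)/(2*w - 5)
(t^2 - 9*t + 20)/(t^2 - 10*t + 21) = (t^2 - 9*t + 20)/(t^2 - 10*t + 21)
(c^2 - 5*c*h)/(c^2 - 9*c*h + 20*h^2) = c/(c - 4*h)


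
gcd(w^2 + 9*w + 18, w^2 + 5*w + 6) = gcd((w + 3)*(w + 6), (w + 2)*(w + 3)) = w + 3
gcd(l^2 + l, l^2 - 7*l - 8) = l + 1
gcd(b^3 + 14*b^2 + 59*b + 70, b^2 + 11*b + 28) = b + 7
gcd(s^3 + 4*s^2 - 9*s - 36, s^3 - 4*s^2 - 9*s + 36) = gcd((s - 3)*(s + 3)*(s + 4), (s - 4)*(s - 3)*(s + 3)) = s^2 - 9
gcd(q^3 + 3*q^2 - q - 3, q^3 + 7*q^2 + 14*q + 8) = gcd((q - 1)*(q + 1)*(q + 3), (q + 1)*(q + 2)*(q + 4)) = q + 1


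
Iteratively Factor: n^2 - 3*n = (n - 3)*(n)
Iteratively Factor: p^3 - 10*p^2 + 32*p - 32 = (p - 4)*(p^2 - 6*p + 8) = (p - 4)*(p - 2)*(p - 4)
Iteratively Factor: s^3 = (s)*(s^2) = s^2*(s)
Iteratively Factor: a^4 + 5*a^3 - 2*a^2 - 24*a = (a + 4)*(a^3 + a^2 - 6*a) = (a - 2)*(a + 4)*(a^2 + 3*a) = (a - 2)*(a + 3)*(a + 4)*(a)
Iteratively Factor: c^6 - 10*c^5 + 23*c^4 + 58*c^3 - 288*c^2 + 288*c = (c + 3)*(c^5 - 13*c^4 + 62*c^3 - 128*c^2 + 96*c) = c*(c + 3)*(c^4 - 13*c^3 + 62*c^2 - 128*c + 96) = c*(c - 4)*(c + 3)*(c^3 - 9*c^2 + 26*c - 24) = c*(c - 4)*(c - 3)*(c + 3)*(c^2 - 6*c + 8) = c*(c - 4)^2*(c - 3)*(c + 3)*(c - 2)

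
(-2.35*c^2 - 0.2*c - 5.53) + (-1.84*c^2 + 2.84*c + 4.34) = -4.19*c^2 + 2.64*c - 1.19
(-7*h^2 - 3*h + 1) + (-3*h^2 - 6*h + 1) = -10*h^2 - 9*h + 2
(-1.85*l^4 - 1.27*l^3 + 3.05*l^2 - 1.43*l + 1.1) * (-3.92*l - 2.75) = 7.252*l^5 + 10.0659*l^4 - 8.4635*l^3 - 2.7819*l^2 - 0.379500000000001*l - 3.025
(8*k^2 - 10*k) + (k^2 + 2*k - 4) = 9*k^2 - 8*k - 4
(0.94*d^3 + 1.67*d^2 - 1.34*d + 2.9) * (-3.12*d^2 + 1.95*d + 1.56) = -2.9328*d^5 - 3.3774*d^4 + 8.9037*d^3 - 9.0558*d^2 + 3.5646*d + 4.524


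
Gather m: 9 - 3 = 6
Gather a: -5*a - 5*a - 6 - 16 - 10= -10*a - 32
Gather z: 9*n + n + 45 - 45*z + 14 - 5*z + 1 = 10*n - 50*z + 60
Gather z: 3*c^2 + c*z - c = 3*c^2 + c*z - c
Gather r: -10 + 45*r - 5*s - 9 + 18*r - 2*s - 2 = 63*r - 7*s - 21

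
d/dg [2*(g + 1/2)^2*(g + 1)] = (g + 1/2)*(6*g + 5)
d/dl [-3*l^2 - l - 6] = -6*l - 1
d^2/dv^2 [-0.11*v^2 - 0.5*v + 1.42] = -0.220000000000000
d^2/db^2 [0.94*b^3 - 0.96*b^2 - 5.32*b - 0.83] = 5.64*b - 1.92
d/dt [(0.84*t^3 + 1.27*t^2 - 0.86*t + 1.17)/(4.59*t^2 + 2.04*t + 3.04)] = (3.8556*t^4 + 3.4272*t^3 + 14.199*t^2 - 3.019*t - 5.0012)/(21.0681*t^4 + 18.7272*t^3 + 32.0688*t^2 + 12.4032*t + 9.2416)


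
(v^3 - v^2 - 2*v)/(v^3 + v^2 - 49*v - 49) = v*(v - 2)/(v^2 - 49)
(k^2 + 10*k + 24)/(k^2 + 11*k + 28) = (k + 6)/(k + 7)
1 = 1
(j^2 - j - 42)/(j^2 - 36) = (j - 7)/(j - 6)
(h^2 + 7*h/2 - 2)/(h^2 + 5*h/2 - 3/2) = (h + 4)/(h + 3)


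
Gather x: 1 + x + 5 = x + 6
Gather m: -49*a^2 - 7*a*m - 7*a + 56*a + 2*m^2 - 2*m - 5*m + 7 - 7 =-49*a^2 + 49*a + 2*m^2 + m*(-7*a - 7)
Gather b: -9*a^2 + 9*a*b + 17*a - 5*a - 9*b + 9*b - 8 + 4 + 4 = -9*a^2 + 9*a*b + 12*a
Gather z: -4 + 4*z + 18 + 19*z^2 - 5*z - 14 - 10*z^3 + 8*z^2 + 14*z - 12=-10*z^3 + 27*z^2 + 13*z - 12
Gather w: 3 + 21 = 24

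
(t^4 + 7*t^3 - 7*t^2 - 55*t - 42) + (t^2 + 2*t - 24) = t^4 + 7*t^3 - 6*t^2 - 53*t - 66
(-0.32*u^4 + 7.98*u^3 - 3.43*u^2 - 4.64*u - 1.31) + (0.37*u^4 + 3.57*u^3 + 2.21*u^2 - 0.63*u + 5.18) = 0.05*u^4 + 11.55*u^3 - 1.22*u^2 - 5.27*u + 3.87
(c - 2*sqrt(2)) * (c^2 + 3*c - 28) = c^3 - 2*sqrt(2)*c^2 + 3*c^2 - 28*c - 6*sqrt(2)*c + 56*sqrt(2)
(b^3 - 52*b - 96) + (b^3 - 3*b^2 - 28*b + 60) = 2*b^3 - 3*b^2 - 80*b - 36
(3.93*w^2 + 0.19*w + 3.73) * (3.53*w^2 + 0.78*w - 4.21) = 13.8729*w^4 + 3.7361*w^3 - 3.2302*w^2 + 2.1095*w - 15.7033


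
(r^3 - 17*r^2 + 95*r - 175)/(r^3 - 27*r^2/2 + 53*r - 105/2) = 2*(r - 5)/(2*r - 3)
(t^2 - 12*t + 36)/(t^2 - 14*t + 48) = (t - 6)/(t - 8)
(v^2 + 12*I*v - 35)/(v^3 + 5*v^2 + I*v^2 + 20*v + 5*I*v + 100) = (v + 7*I)/(v^2 + v*(5 - 4*I) - 20*I)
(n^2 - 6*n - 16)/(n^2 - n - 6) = (n - 8)/(n - 3)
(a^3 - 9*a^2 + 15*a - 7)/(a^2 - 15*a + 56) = (a^2 - 2*a + 1)/(a - 8)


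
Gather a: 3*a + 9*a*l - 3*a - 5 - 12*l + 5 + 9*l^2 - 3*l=9*a*l + 9*l^2 - 15*l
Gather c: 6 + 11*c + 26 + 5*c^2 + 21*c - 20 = 5*c^2 + 32*c + 12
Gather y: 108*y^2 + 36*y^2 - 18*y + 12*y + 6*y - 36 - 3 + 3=144*y^2 - 36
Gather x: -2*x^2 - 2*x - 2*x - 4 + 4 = -2*x^2 - 4*x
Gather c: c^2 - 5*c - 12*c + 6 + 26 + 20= c^2 - 17*c + 52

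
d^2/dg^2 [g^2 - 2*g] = 2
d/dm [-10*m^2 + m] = 1 - 20*m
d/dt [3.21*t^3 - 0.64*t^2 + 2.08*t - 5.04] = 9.63*t^2 - 1.28*t + 2.08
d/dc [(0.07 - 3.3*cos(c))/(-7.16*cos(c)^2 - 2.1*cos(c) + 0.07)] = (23.628*cos(c)^2 - 1.0024*cos(c) + 0.084)*sin(c)/(51.2656*cos(c)^4 + 30.072*cos(c)^3 + 3.4076*cos(c)^2 - 0.294*cos(c) + 0.0049)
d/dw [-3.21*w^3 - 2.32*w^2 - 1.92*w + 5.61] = -9.63*w^2 - 4.64*w - 1.92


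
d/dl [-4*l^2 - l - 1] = -8*l - 1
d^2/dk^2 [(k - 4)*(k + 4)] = 2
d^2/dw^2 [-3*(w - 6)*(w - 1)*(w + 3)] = 24 - 18*w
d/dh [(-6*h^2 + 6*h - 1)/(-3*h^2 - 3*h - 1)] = 3*(12*h^2 + 2*h - 3)/(9*h^4 + 18*h^3 + 15*h^2 + 6*h + 1)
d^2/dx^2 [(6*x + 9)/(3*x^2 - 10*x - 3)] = 6*((11 - 18*x)*(-3*x^2 + 10*x + 3) - 4*(2*x + 3)*(3*x - 5)^2)/(-3*x^2 + 10*x + 3)^3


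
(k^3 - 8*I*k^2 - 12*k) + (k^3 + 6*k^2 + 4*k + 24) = 2*k^3 + 6*k^2 - 8*I*k^2 - 8*k + 24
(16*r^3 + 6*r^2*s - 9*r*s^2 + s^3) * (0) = 0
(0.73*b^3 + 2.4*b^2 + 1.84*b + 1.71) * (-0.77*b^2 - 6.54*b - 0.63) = -0.5621*b^5 - 6.6222*b^4 - 17.5727*b^3 - 14.8623*b^2 - 12.3426*b - 1.0773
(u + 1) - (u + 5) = -4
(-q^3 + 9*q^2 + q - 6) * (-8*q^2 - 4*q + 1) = 8*q^5 - 68*q^4 - 45*q^3 + 53*q^2 + 25*q - 6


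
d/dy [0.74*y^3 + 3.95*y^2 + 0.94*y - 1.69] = 2.22*y^2 + 7.9*y + 0.94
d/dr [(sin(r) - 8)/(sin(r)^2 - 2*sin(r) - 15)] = (16*sin(r) + cos(r)^2 - 32)*cos(r)/((sin(r) - 5)^2*(sin(r) + 3)^2)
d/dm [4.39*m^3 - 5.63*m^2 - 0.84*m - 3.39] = 13.17*m^2 - 11.26*m - 0.84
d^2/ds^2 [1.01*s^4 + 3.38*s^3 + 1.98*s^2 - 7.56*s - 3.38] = 12.12*s^2 + 20.28*s + 3.96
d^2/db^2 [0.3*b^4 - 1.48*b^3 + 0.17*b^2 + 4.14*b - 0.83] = 3.6*b^2 - 8.88*b + 0.34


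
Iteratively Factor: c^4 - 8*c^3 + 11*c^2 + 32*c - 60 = (c - 3)*(c^3 - 5*c^2 - 4*c + 20) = (c - 3)*(c + 2)*(c^2 - 7*c + 10) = (c - 3)*(c - 2)*(c + 2)*(c - 5)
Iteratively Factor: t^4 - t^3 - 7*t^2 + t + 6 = (t - 1)*(t^3 - 7*t - 6) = (t - 3)*(t - 1)*(t^2 + 3*t + 2) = (t - 3)*(t - 1)*(t + 2)*(t + 1)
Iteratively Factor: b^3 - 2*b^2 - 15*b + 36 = (b + 4)*(b^2 - 6*b + 9) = (b - 3)*(b + 4)*(b - 3)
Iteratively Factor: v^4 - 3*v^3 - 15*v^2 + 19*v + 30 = (v - 5)*(v^3 + 2*v^2 - 5*v - 6) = (v - 5)*(v + 3)*(v^2 - v - 2) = (v - 5)*(v - 2)*(v + 3)*(v + 1)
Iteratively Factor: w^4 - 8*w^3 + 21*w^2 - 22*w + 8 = (w - 4)*(w^3 - 4*w^2 + 5*w - 2) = (w - 4)*(w - 2)*(w^2 - 2*w + 1) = (w - 4)*(w - 2)*(w - 1)*(w - 1)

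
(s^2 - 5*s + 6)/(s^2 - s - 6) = (s - 2)/(s + 2)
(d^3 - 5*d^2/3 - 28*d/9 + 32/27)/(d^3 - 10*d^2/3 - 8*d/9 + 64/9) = (d - 1/3)/(d - 2)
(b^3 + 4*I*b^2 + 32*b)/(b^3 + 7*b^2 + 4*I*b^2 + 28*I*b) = (b^2 + 4*I*b + 32)/(b^2 + b*(7 + 4*I) + 28*I)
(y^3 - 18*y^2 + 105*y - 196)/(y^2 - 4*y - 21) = (y^2 - 11*y + 28)/(y + 3)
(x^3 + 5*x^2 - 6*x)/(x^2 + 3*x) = (x^2 + 5*x - 6)/(x + 3)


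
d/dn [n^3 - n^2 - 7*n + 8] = 3*n^2 - 2*n - 7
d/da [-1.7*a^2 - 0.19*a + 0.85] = -3.4*a - 0.19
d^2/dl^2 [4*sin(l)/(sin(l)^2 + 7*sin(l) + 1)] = 4*(-sin(l)*cos(l)^2 - 6*sin(l) + 7*cos(l)^2 - 21)*cos(l)^2/(sin(l)^2 + 7*sin(l) + 1)^3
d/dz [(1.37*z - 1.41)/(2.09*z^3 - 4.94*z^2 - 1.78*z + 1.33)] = (-5.7266*z^3 + 15.6085*z^2 - 13.9308*z - 0.6877)/(4.3681*z^6 - 20.6492*z^5 + 16.9632*z^4 + 23.1458*z^3 - 9.972*z^2 - 4.7348*z + 1.7689)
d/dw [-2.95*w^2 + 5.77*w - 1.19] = 5.77 - 5.9*w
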